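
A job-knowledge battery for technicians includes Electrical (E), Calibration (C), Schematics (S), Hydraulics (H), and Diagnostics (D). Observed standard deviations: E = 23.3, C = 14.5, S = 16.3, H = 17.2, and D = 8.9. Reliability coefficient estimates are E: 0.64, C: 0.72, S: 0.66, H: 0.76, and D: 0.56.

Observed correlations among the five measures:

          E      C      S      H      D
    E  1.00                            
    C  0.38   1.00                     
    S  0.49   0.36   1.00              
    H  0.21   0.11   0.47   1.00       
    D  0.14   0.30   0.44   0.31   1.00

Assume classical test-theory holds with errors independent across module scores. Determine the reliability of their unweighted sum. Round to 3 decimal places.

0.852

Var(E+C+S+H+D) = 23.3² + 14.5² + 16.3² + 17.2² + 8.9² + 2·[23.3·14.5·0.38 + 23.3·16.3·0.49 + 23.3·17.2·0.21 + 23.3·8.9·0.14 + 14.5·16.3·0.36 + 14.5·17.2·0.11 + 14.5·8.9·0.30 + 16.3·17.2·0.47 + 16.3·8.9·0.44 + 17.2·8.9·0.31] = 1393.88 + 1643.92 = 3037.8.
Under uncorrelated errors the observed covariances equal the true-score covariances, so only the own-variance terms attenuate.
True-score variance = [23.3²·0.64 + 14.5²·0.72 + 16.3²·0.66 + 17.2²·0.76 + 8.9²·0.56] + 1643.92 = 943.381 + 1643.92 = 2587.3.
Reliability = 2587.3 / 3037.8 = 0.852.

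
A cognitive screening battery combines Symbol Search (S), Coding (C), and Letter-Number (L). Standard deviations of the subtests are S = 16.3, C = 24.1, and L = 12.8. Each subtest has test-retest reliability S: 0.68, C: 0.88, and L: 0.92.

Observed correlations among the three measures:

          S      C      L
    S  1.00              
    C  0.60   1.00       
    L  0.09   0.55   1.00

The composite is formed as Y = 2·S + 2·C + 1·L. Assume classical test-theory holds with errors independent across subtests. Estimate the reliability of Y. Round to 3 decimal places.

0.898

Var(Y) = 2²·16.3² + 2²·24.1² + 12.8² + 2·[4·16.3·24.1·0.60 + 2·16.3·12.8·0.09 + 2·24.1·12.8·0.55] = 3549.84 + 2639.35 = 6189.19.
Under uncorrelated errors the observed covariances equal the true-score covariances, so only the own-variance terms attenuate.
True-score variance = [2²·16.3²·0.68 + 2²·24.1²·0.88 + 12.8²·0.92] + 2639.35 = 2917.86 + 2639.35 = 5557.21.
Reliability = 5557.21 / 6189.19 = 0.898.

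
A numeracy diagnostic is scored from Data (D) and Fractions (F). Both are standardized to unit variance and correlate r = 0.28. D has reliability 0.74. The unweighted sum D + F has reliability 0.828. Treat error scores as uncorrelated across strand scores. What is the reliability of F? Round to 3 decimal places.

Var(D+F) = 2 + 2·0.28 = 2.560.
True-score variance = ρ_D + ρ_F + 2·0.28, so 0.828 = (0.74 + ρ_F + 0.56) / 2.560.
ρ_F = 0.828·2.560 − 0.74 − 0.56 = 0.820.

0.820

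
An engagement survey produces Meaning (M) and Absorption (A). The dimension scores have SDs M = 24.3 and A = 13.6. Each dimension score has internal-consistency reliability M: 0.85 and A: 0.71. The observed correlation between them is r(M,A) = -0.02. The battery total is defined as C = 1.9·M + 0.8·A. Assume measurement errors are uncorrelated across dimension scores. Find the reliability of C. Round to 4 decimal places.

Var(C) = 1.9²·24.3² + 0.8²·13.6² + 2·[1.52·24.3·13.6·(-0.02)] = 2250.04 − 20.0932 = 2229.95.
Because errors are independent across components, Cov(Tᵢ,Tⱼ) = Cov(Xᵢ,Xⱼ); the off-diagonal part of the true-score variance is the same as above.
True-score variance = [1.9²·24.3²·0.85 + 0.8²·13.6²·0.71] − 20.0932 = 1895.96 − 20.0932 = 1875.87.
Reliability = 1875.87 / 2229.95 = 0.8412.

0.8412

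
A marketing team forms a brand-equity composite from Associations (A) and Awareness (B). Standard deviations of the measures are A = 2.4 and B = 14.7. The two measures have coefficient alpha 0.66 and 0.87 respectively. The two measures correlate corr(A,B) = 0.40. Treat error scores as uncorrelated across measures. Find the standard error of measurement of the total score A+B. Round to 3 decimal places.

Var(total) = 221.85 + 28.224 = 250.074.
True-score variance = 191.8 + 28.224 = 220.024, so reliability = 0.8798.
Error variance = 250.074 − 220.024 = 30.0501; SEM = √30.0501 = 5.482.

5.482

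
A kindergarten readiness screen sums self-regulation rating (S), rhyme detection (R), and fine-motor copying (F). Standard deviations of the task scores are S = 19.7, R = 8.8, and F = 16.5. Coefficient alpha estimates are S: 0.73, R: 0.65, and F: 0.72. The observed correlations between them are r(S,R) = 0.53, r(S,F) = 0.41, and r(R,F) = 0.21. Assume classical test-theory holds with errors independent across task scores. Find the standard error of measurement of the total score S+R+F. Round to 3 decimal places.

14.426

Var(total) = 737.78 + 511.287 = 1249.07.
True-score variance = 529.662 + 511.287 = 1040.95, so reliability = 0.8334.
Error variance = 1249.07 − 1040.95 = 208.118; SEM = √208.118 = 14.426.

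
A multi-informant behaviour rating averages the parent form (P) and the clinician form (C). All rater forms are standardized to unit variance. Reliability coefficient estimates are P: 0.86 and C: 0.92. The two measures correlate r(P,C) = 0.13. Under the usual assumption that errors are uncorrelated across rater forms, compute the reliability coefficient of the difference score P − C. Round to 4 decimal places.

0.8736

Var(P−C) = 1 + 1 − 2·0.13 = 2 − 0.26 = 1.74.
Under uncorrelated errors the observed covariances equal the true-score covariances, so only the own-variance terms attenuate.
True-score variance = [0.86 + 0.92] − 0.26 = 1.78 − 0.26 = 1.52.
Reliability = 1.52 / 1.74 = 0.8736.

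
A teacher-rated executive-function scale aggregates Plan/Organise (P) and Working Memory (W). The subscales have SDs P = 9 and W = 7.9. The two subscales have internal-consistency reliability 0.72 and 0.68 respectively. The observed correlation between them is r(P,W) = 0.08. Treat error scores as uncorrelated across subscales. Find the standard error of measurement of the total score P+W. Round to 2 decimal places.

Var(total) = 143.41 + 11.376 = 154.786.
True-score variance = 100.759 + 11.376 = 112.135, so reliability = 0.7245.
Error variance = 154.786 − 112.135 = 42.6512; SEM = √42.6512 = 6.53.

6.53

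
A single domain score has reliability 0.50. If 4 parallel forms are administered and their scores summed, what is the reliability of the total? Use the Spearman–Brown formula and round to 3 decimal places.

0.800

ρ_k = kρ / (1 + (k−1)ρ) = 4·0.50 / (1 + 3·0.50) = 2.000 / 2.500 = 0.800.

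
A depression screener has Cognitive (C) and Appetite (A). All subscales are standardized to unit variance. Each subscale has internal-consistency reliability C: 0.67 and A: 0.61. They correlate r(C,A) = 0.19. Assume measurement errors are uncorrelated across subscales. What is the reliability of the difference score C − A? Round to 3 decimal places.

Var(C−A) = 1 + 1 − 2·0.19 = 2 − 0.38 = 1.62.
Under uncorrelated errors the observed covariances equal the true-score covariances, so only the own-variance terms attenuate.
True-score variance = [0.67 + 0.61] − 0.38 = 1.28 − 0.38 = 0.9.
Reliability = 0.9 / 1.62 = 0.556.

0.556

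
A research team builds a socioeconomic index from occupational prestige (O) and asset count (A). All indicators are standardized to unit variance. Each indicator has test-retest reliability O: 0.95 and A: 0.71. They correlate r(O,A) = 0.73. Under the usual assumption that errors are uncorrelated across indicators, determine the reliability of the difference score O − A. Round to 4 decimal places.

Var(O−A) = 1 + 1 − 2·0.73 = 2 − 1.46 = 0.54.
Because errors are independent across components, Cov(Tᵢ,Tⱼ) = Cov(Xᵢ,Xⱼ); the off-diagonal part of the true-score variance is the same as above.
True-score variance = [0.95 + 0.71] − 1.46 = 1.66 − 1.46 = 0.2.
Reliability = 0.2 / 0.54 = 0.3704.

0.3704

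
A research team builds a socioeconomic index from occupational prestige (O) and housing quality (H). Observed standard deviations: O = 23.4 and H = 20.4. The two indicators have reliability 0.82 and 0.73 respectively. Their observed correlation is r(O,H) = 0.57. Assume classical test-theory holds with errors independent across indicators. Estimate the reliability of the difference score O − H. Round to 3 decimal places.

0.497

Var(O−H) = 23.4² + 20.4² − 2·23.4·20.4·0.57 = 963.72 − 544.19 = 419.53.
With uncorrelated errors the cross-covariances are all true-score covariance, so they carry over unchanged; only the diagonal terms shrink to ρᵢσᵢ².
True-score variance = [23.4²·0.82 + 20.4²·0.73] − 544.19 = 752.796 − 544.19 = 208.606.
Reliability = 208.606 / 419.53 = 0.497.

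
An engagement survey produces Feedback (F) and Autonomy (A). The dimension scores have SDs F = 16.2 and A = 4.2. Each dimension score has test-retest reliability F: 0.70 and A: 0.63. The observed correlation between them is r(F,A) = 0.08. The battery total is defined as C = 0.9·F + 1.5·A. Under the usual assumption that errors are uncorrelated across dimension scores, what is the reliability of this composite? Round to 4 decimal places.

0.7061

Var(C) = 0.9²·16.2² + 1.5²·4.2² + 2·[1.35·16.2·4.2·0.08] = 252.266 + 14.6966 = 266.963.
Under uncorrelated errors the observed covariances equal the true-score covariances, so only the own-variance terms attenuate.
True-score variance = [0.9²·16.2²·0.70 + 1.5²·4.2²·0.63] + 14.6966 = 173.808 + 14.6966 = 188.505.
Reliability = 188.505 / 266.963 = 0.7061.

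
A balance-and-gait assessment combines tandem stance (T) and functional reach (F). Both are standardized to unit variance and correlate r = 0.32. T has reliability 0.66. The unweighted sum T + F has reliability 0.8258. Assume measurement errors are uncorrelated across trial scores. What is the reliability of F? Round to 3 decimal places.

Var(T+F) = 2 + 2·0.32 = 2.640.
True-score variance = ρ_T + ρ_F + 2·0.32, so 0.8258 = (0.66 + ρ_F + 0.64) / 2.640.
ρ_F = 0.8258·2.640 − 0.66 − 0.64 = 0.880.

0.880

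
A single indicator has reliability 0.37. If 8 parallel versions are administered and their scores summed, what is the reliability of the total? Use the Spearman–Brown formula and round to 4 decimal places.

0.8245

ρ_k = kρ / (1 + (k−1)ρ) = 8·0.37 / (1 + 7·0.37) = 2.960 / 3.590 = 0.8245.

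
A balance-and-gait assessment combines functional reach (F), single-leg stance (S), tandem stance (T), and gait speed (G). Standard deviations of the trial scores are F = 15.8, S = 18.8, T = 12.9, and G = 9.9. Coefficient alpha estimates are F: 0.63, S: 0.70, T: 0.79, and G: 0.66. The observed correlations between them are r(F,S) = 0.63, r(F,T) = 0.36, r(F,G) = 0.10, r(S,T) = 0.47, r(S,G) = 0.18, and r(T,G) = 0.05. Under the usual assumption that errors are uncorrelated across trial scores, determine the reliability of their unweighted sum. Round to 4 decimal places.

0.8456

Var(F+S+T+G) = 15.8² + 18.8² + 12.9² + 9.9² + 2·[15.8·18.8·0.63 + 15.8·12.9·0.36 + 15.8·9.9·0.10 + 18.8·12.9·0.47 + 18.8·9.9·0.18 + 12.9·9.9·0.05] = 867.5 + 860.048 = 1727.55.
Because errors are independent across components, Cov(Tᵢ,Tⱼ) = Cov(Xᵢ,Xⱼ); the off-diagonal part of the true-score variance is the same as above.
True-score variance = [15.8²·0.63 + 18.8²·0.70 + 12.9²·0.79 + 9.9²·0.66] + 860.048 = 600.832 + 860.048 = 1460.88.
Reliability = 1460.88 / 1727.55 = 0.8456.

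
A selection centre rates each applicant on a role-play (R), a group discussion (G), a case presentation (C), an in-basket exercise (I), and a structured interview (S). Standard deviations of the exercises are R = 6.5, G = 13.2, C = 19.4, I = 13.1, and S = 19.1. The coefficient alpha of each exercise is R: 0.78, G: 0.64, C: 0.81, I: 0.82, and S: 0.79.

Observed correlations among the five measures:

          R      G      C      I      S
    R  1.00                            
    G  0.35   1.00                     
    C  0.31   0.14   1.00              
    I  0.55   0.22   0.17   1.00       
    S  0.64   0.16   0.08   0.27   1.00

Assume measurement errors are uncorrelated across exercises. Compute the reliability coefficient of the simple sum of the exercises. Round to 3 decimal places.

Var(R+G+C+I+S) = 6.5² + 13.2² + 19.4² + 13.1² + 19.1² + 2·[6.5·13.2·0.35 + 6.5·19.4·0.31 + 6.5·13.1·0.55 + 6.5·19.1·0.64 + 13.2·19.4·0.14 + 13.2·13.1·0.22 + 13.2·19.1·0.16 + 19.4·13.1·0.17 + 19.4·19.1·0.08 + 13.1·19.1·0.27] = 1129.27 + 900.092 = 2029.36.
With uncorrelated errors the cross-covariances are all true-score covariance, so they carry over unchanged; only the diagonal terms shrink to ρᵢσᵢ².
True-score variance = [6.5²·0.78 + 13.2²·0.64 + 19.4²·0.81 + 13.1²·0.82 + 19.1²·0.79] + 900.092 = 878.24 + 900.092 = 1778.33.
Reliability = 1778.33 / 2029.36 = 0.876.

0.876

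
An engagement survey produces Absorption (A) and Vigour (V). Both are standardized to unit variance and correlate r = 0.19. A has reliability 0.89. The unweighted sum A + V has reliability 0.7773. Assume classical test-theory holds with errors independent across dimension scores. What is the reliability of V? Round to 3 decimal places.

0.580

Var(A+V) = 2 + 2·0.19 = 2.380.
True-score variance = ρ_A + ρ_V + 2·0.19, so 0.7773 = (0.89 + ρ_V + 0.38) / 2.380.
ρ_V = 0.7773·2.380 − 0.89 − 0.38 = 0.580.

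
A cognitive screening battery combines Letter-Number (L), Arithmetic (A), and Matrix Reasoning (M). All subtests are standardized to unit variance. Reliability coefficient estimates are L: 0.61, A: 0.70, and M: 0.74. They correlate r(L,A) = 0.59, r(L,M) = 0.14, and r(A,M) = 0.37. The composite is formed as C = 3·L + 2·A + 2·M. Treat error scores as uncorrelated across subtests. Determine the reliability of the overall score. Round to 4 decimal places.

0.7998

Var(C) = 3² + 2² + 2² + 2·[6·0.59 + 6·0.14 + 4·0.37] = 17 + 11.72 = 28.72.
Because errors are independent across components, Cov(Tᵢ,Tⱼ) = Cov(Xᵢ,Xⱼ); the off-diagonal part of the true-score variance is the same as above.
True-score variance = [3²·0.61 + 2²·0.70 + 2²·0.74] + 11.72 = 11.25 + 11.72 = 22.97.
Reliability = 22.97 / 28.72 = 0.7998.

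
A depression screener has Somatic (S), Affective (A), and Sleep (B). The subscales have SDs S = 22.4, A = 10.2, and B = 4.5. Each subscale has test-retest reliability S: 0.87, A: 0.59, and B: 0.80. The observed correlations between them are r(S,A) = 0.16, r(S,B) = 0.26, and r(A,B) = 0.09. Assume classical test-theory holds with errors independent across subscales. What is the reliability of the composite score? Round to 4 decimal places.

Var(S+A+B) = 22.4² + 10.2² + 4.5² + 2·[22.4·10.2·0.16 + 22.4·4.5·0.26 + 10.2·4.5·0.09] = 626.05 + 133.792 = 759.842.
Under uncorrelated errors the observed covariances equal the true-score covariances, so only the own-variance terms attenuate.
True-score variance = [22.4²·0.87 + 10.2²·0.59 + 4.5²·0.80] + 133.792 = 514.115 + 133.792 = 647.906.
Reliability = 647.906 / 759.842 = 0.8527.

0.8527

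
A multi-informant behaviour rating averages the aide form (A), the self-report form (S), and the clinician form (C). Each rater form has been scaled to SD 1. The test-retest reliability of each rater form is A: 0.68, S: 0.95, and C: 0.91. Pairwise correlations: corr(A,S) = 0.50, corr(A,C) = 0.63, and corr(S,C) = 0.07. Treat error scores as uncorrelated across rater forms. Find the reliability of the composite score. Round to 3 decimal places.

Var(A+S+C) = 3 + 2·[0.50 + 0.63 + 0.07] = 3 + 2.4 = 5.4.
Under uncorrelated errors the observed covariances equal the true-score covariances, so only the own-variance terms attenuate.
True-score variance = [0.68 + 0.95 + 0.91] + 2.4 = 2.54 + 2.4 = 4.94.
Reliability = 4.94 / 5.4 = 0.915.

0.915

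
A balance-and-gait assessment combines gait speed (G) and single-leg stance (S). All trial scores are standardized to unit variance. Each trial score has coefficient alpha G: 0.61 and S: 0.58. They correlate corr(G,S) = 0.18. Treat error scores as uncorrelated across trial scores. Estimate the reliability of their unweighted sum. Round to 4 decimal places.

Var(G+S) = 2 + 2·[0.18] = 2 + 0.36 = 2.36.
Under uncorrelated errors the observed covariances equal the true-score covariances, so only the own-variance terms attenuate.
True-score variance = [0.61 + 0.58] + 0.36 = 1.19 + 0.36 = 1.55.
Reliability = 1.55 / 2.36 = 0.6568.

0.6568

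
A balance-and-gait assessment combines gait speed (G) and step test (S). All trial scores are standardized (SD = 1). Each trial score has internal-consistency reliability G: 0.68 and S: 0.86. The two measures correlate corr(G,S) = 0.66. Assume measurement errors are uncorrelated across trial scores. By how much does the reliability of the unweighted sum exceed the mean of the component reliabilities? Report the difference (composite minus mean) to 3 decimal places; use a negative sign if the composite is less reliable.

0.091

Var(sum) = 2 + 1.32 = 3.32; true-score variance = 1.54 + 1.32 = 2.86; composite reliability = 0.8614.
Mean component reliability = 0.7700.
Difference = 0.8614 − 0.7700 = 0.091.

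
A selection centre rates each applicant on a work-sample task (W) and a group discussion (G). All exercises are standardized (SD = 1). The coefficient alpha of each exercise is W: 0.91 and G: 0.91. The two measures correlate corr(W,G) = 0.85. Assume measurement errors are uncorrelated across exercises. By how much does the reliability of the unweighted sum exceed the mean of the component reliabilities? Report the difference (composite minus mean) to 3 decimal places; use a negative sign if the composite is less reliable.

Var(sum) = 2 + 1.7 = 3.7; true-score variance = 1.82 + 1.7 = 3.52; composite reliability = 0.9514.
Mean component reliability = 0.9100.
Difference = 0.9514 − 0.9100 = 0.041.

0.041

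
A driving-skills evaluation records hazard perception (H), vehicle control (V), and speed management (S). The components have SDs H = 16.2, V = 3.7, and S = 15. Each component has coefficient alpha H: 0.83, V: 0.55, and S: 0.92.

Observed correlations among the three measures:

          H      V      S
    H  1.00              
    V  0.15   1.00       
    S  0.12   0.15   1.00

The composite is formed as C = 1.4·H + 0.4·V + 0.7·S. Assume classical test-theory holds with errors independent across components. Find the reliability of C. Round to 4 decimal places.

Var(C) = 1.4²·16.2² + 0.4²·3.7² + 0.7²·15² + 2·[0.56·16.2·3.7·0.15 + 0.98·16.2·15·0.12 + 0.28·3.7·15·0.15] = 626.823 + 71.8855 = 698.708.
Because errors are independent across components, Cov(Tᵢ,Tⱼ) = Cov(Xᵢ,Xⱼ); the off-diagonal part of the true-score variance is the same as above.
True-score variance = [1.4²·16.2²·0.83 + 0.4²·3.7²·0.55 + 0.7²·15²·0.92] + 71.8855 = 529.572 + 71.8855 = 601.458.
Reliability = 601.458 / 698.708 = 0.8608.

0.8608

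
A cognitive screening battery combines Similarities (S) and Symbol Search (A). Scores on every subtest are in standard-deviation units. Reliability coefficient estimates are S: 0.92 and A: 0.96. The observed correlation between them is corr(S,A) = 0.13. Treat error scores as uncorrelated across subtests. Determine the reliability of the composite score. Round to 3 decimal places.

0.947

Var(S+A) = 2 + 2·[0.13] = 2 + 0.26 = 2.26.
With uncorrelated errors the cross-covariances are all true-score covariance, so they carry over unchanged; only the diagonal terms shrink to ρᵢσᵢ².
True-score variance = [0.92 + 0.96] + 0.26 = 1.88 + 0.26 = 2.14.
Reliability = 2.14 / 2.26 = 0.947.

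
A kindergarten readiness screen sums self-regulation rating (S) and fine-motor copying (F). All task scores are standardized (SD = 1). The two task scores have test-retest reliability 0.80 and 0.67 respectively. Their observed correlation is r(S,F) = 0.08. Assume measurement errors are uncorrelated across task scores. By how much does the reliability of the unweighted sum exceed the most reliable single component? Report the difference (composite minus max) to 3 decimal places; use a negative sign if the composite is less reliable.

-0.045

Var(sum) = 2 + 0.16 = 2.16; true-score variance = 1.47 + 0.16 = 1.63; composite reliability = 0.7546.
Max component reliability = 0.8000.
Difference = 0.7546 − 0.8000 = -0.045.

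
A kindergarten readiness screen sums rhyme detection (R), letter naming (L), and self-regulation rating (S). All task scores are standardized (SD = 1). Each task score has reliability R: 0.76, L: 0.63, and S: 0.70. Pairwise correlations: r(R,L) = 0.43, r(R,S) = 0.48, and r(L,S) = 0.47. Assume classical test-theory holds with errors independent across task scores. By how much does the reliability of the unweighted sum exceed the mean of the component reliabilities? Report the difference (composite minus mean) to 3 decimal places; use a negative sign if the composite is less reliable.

Var(sum) = 3 + 2.76 = 5.76; true-score variance = 2.09 + 2.76 = 4.85; composite reliability = 0.8420.
Mean component reliability = 0.6967.
Difference = 0.8420 − 0.6967 = 0.145.

0.145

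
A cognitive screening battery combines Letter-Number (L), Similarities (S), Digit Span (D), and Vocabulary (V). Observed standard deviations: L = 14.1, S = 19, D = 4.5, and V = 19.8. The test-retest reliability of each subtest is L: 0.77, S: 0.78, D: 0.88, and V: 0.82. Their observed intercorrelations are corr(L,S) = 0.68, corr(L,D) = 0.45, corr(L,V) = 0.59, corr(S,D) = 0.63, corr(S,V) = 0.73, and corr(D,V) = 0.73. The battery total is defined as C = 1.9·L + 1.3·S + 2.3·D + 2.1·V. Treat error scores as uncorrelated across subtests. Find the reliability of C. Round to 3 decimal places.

0.923

Var(C) = 1.9²·14.1² + 1.3²·19² + 2.3²·4.5² + 2.1²·19.8² + 2·[2.47·14.1·19·0.68 + 4.37·14.1·4.5·0.45 + 3.99·14.1·19.8·0.59 + 2.99·19·4.5·0.63 + 2.73·19·19.8·0.73 + 4.83·4.5·19.8·0.73] = 3163.81 + 4913.8 = 8077.61.
With uncorrelated errors the cross-covariances are all true-score covariance, so they carry over unchanged; only the diagonal terms shrink to ρᵢσᵢ².
True-score variance = [1.9²·14.1²·0.77 + 1.3²·19²·0.78 + 2.3²·4.5²·0.88 + 2.1²·19.8²·0.82] + 4913.8 = 2540.47 + 4913.8 = 7454.27.
Reliability = 7454.27 / 8077.61 = 0.923.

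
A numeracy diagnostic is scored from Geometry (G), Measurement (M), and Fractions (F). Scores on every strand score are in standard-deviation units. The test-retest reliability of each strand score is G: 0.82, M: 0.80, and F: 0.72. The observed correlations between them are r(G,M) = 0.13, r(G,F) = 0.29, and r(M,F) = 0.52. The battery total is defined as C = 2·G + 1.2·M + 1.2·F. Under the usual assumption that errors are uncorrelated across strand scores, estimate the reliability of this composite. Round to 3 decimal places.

Var(C) = 2² + 1.2² + 1.2² + 2·[2.4·0.13 + 2.4·0.29 + 1.44·0.52] = 6.88 + 3.5136 = 10.3936.
With uncorrelated errors the cross-covariances are all true-score covariance, so they carry over unchanged; only the diagonal terms shrink to ρᵢσᵢ².
True-score variance = [2²·0.82 + 1.2²·0.80 + 1.2²·0.72] + 3.5136 = 5.4688 + 3.5136 = 8.9824.
Reliability = 8.9824 / 10.3936 = 0.864.

0.864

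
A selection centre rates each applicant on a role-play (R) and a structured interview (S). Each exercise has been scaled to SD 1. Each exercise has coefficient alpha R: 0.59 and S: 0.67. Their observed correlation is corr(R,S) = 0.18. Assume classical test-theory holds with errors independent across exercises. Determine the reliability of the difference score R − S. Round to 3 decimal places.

Var(R−S) = 1 + 1 − 2·0.18 = 2 − 0.36 = 1.64.
Under uncorrelated errors the observed covariances equal the true-score covariances, so only the own-variance terms attenuate.
True-score variance = [0.59 + 0.67] − 0.36 = 1.26 − 0.36 = 0.9.
Reliability = 0.9 / 1.64 = 0.549.

0.549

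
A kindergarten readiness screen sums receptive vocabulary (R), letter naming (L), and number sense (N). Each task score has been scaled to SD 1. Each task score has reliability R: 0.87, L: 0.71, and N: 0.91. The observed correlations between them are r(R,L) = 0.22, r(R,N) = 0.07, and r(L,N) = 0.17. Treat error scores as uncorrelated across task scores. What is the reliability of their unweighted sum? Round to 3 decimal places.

0.870

Var(R+L+N) = 3 + 2·[0.22 + 0.07 + 0.17] = 3 + 0.92 = 3.92.
Because errors are independent across components, Cov(Tᵢ,Tⱼ) = Cov(Xᵢ,Xⱼ); the off-diagonal part of the true-score variance is the same as above.
True-score variance = [0.87 + 0.71 + 0.91] + 0.92 = 2.49 + 0.92 = 3.41.
Reliability = 3.41 / 3.92 = 0.870.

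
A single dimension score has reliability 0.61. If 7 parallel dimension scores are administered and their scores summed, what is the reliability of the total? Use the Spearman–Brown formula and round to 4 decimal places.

ρ_k = kρ / (1 + (k−1)ρ) = 7·0.61 / (1 + 6·0.61) = 4.270 / 4.660 = 0.9163.

0.9163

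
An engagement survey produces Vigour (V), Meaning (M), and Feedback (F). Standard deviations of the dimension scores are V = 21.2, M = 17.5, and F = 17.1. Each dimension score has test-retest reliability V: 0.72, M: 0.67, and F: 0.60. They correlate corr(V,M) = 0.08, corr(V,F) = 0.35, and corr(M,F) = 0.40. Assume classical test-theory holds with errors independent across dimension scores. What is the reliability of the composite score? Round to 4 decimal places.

0.7852

Var(V+M+F) = 21.2² + 17.5² + 17.1² + 2·[21.2·17.5·0.08 + 21.2·17.1·0.35 + 17.5·17.1·0.40] = 1048.1 + 552.524 = 1600.62.
With uncorrelated errors the cross-covariances are all true-score covariance, so they carry over unchanged; only the diagonal terms shrink to ρᵢσᵢ².
True-score variance = [21.2²·0.72 + 17.5²·0.67 + 17.1²·0.60] + 552.524 = 704.23 + 552.524 = 1256.75.
Reliability = 1256.75 / 1600.62 = 0.7852.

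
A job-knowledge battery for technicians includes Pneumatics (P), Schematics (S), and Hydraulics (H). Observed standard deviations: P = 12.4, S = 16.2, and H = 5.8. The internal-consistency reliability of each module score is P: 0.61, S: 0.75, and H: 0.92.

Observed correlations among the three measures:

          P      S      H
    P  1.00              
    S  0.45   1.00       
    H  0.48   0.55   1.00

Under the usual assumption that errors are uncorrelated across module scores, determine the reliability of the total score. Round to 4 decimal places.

Var(P+S+H) = 12.4² + 16.2² + 5.8² + 2·[12.4·16.2·0.45 + 12.4·5.8·0.48 + 16.2·5.8·0.55] = 449.84 + 353.191 = 803.031.
Under uncorrelated errors the observed covariances equal the true-score covariances, so only the own-variance terms attenuate.
True-score variance = [12.4²·0.61 + 16.2²·0.75 + 5.8²·0.92] + 353.191 = 321.572 + 353.191 = 674.764.
Reliability = 674.764 / 803.031 = 0.8403.

0.8403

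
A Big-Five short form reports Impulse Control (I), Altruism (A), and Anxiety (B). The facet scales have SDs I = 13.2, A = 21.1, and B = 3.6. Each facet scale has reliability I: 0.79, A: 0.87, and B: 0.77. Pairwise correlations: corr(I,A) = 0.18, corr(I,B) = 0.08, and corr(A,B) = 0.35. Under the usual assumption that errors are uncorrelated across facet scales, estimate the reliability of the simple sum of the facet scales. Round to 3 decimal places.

Var(I+A+B) = 13.2² + 21.1² + 3.6² + 2·[13.2·21.1·0.18 + 13.2·3.6·0.08 + 21.1·3.6·0.35] = 632.41 + 161.042 = 793.452.
Because errors are independent across components, Cov(Tᵢ,Tⱼ) = Cov(Xᵢ,Xⱼ); the off-diagonal part of the true-score variance is the same as above.
True-score variance = [13.2²·0.79 + 21.1²·0.87 + 3.6²·0.77] + 161.042 = 534.962 + 161.042 = 696.004.
Reliability = 696.004 / 793.452 = 0.877.

0.877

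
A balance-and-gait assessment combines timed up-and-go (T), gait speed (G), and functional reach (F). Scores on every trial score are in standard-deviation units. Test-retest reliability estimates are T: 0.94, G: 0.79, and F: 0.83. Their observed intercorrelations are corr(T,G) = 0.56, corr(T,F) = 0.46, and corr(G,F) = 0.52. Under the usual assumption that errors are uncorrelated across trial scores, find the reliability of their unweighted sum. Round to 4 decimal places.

0.9276

Var(T+G+F) = 3 + 2·[0.56 + 0.46 + 0.52] = 3 + 3.08 = 6.08.
With uncorrelated errors the cross-covariances are all true-score covariance, so they carry over unchanged; only the diagonal terms shrink to ρᵢσᵢ².
True-score variance = [0.94 + 0.79 + 0.83] + 3.08 = 2.56 + 3.08 = 5.64.
Reliability = 5.64 / 6.08 = 0.9276.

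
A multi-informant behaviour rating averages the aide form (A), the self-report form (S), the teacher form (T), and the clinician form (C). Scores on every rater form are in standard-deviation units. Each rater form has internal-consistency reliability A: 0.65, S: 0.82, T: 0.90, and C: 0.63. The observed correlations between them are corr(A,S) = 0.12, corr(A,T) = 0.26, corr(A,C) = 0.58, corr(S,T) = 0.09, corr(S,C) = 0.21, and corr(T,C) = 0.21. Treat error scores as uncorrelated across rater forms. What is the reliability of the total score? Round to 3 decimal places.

Var(A+S+T+C) = 4 + 2·[0.12 + 0.26 + 0.58 + 0.09 + 0.21 + 0.21] = 4 + 2.94 = 6.94.
Under uncorrelated errors the observed covariances equal the true-score covariances, so only the own-variance terms attenuate.
True-score variance = [0.65 + 0.82 + 0.90 + 0.63] + 2.94 = 3 + 2.94 = 5.94.
Reliability = 5.94 / 6.94 = 0.856.

0.856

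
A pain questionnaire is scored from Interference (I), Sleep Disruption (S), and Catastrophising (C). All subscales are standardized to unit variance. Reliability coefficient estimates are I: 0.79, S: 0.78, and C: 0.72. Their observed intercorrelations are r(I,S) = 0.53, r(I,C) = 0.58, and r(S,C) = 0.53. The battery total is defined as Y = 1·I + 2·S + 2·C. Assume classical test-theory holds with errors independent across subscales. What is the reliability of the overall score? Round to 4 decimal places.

Var(Y) = 1 + 2² + 2² + 2·[2·0.53 + 2·0.58 + 4·0.53] = 9 + 8.68 = 17.68.
With uncorrelated errors the cross-covariances are all true-score covariance, so they carry over unchanged; only the diagonal terms shrink to ρᵢσᵢ².
True-score variance = [0.79 + 2²·0.78 + 2²·0.72] + 8.68 = 6.79 + 8.68 = 15.47.
Reliability = 15.47 / 17.68 = 0.8750.

0.8750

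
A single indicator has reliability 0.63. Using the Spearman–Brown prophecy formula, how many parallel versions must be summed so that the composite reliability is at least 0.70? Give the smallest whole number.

k ≥ ρ*(1−ρ₁)/(ρ₁(1−ρ*)) = 0.70·0.37 / (0.63·0.30) = 1.370.
Smallest integer k = 2.

2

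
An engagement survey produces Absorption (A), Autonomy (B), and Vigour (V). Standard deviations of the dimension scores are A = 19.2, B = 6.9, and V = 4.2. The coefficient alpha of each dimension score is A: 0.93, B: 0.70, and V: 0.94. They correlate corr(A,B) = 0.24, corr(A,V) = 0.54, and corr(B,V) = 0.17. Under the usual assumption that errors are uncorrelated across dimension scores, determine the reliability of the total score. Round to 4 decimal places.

0.9308

Var(A+B+V) = 19.2² + 6.9² + 4.2² + 2·[19.2·6.9·0.24 + 19.2·4.2·0.54 + 6.9·4.2·0.17] = 433.89 + 160.535 = 594.425.
Under uncorrelated errors the observed covariances equal the true-score covariances, so only the own-variance terms attenuate.
True-score variance = [19.2²·0.93 + 6.9²·0.70 + 4.2²·0.94] + 160.535 = 392.744 + 160.535 = 553.279.
Reliability = 553.279 / 594.425 = 0.9308.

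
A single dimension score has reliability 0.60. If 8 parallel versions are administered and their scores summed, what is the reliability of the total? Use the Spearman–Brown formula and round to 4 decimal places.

0.9231

ρ_k = kρ / (1 + (k−1)ρ) = 8·0.60 / (1 + 7·0.60) = 4.800 / 5.200 = 0.9231.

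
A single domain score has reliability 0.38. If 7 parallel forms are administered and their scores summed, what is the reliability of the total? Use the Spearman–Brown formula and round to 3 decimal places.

ρ_k = kρ / (1 + (k−1)ρ) = 7·0.38 / (1 + 6·0.38) = 2.660 / 3.280 = 0.811.

0.811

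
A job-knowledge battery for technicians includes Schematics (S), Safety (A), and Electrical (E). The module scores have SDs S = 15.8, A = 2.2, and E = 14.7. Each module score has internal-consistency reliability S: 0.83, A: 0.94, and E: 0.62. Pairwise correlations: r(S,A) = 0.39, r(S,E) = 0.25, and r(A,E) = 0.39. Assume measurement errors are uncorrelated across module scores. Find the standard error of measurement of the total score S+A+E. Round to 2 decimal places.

Var(total) = 470.57 + 168.468 = 639.038.
True-score variance = 345.727 + 168.468 = 514.195, so reliability = 0.8046.
Error variance = 639.038 − 514.195 = 124.843; SEM = √124.843 = 11.17.

11.17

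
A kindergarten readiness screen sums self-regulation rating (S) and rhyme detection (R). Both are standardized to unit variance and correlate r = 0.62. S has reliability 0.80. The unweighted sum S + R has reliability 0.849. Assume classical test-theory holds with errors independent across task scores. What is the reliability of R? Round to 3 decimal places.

Var(S+R) = 2 + 2·0.62 = 3.240.
True-score variance = ρ_S + ρ_R + 2·0.62, so 0.849 = (0.80 + ρ_R + 1.24) / 3.240.
ρ_R = 0.849·3.240 − 0.80 − 1.24 = 0.711.

0.711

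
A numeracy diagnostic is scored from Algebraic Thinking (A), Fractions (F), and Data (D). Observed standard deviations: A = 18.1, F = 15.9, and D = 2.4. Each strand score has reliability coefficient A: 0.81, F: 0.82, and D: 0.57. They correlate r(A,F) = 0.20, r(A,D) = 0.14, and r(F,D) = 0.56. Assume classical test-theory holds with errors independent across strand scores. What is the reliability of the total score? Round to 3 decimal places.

0.854

Var(A+F+D) = 18.1² + 15.9² + 2.4² + 2·[18.1·15.9·0.20 + 18.1·2.4·0.14 + 15.9·2.4·0.56] = 586.18 + 170.018 = 756.198.
With uncorrelated errors the cross-covariances are all true-score covariance, so they carry over unchanged; only the diagonal terms shrink to ρᵢσᵢ².
True-score variance = [18.1²·0.81 + 15.9²·0.82 + 2.4²·0.57] + 170.018 = 475.952 + 170.018 = 645.97.
Reliability = 645.97 / 756.198 = 0.854.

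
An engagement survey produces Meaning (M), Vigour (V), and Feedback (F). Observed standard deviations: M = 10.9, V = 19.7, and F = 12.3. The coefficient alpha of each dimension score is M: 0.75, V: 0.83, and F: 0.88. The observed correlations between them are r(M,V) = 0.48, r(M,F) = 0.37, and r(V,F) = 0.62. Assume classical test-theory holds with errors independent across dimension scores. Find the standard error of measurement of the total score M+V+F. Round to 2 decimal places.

Var(total) = 658.19 + 605.817 = 1264.01.
True-score variance = 544.357 + 605.817 = 1150.17, so reliability = 0.9099.
Error variance = 1264.01 − 1150.17 = 113.833; SEM = √113.833 = 10.67.

10.67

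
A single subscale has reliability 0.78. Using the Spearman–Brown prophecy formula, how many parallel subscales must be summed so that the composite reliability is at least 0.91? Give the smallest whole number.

3

k ≥ ρ*(1−ρ₁)/(ρ₁(1−ρ*)) = 0.91·0.22 / (0.78·0.09) = 2.852.
Smallest integer k = 3.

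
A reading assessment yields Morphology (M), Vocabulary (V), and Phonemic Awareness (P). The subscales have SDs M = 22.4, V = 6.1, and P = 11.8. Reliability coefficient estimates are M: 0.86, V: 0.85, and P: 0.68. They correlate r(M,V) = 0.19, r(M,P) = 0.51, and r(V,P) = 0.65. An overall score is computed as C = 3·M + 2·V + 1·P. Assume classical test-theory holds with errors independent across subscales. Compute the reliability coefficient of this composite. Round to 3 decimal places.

0.886

Var(C) = 3²·22.4² + 2²·6.1² + 11.8² + 2·[6·22.4·6.1·0.19 + 3·22.4·11.8·0.51 + 2·6.1·11.8·0.65] = 4803.92 + 1307.51 = 6111.43.
Under uncorrelated errors the observed covariances equal the true-score covariances, so only the own-variance terms attenuate.
True-score variance = [3²·22.4²·0.86 + 2²·6.1²·0.85 + 11.8²·0.68] + 1307.51 = 4104.82 + 1307.51 = 5412.33.
Reliability = 5412.33 / 6111.43 = 0.886.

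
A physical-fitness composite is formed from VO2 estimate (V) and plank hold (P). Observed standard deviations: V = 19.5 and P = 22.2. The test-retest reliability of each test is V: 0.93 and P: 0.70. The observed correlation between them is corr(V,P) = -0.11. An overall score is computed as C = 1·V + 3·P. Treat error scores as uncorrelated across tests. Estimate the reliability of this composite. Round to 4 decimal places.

Var(C) = 19.5² + 3²·22.2² + 2·[3·19.5·22.2·(-0.11)] = 4815.81 − 285.714 = 4530.1.
Because errors are independent across components, Cov(Tᵢ,Tⱼ) = Cov(Xᵢ,Xⱼ); the off-diagonal part of the true-score variance is the same as above.
True-score variance = [19.5²·0.93 + 3²·22.2²·0.70] − 285.714 = 3458.52 − 285.714 = 3172.81.
Reliability = 3172.81 / 4530.1 = 0.7004.

0.7004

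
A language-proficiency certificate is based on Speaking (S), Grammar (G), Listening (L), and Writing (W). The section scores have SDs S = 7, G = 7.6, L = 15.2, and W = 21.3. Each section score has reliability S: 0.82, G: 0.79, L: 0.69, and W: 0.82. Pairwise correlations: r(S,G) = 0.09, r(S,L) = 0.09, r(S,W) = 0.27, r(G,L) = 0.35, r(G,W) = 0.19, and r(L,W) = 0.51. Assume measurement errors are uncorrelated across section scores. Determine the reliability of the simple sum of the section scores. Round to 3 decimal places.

Var(S+G+L+W) = 7² + 7.6² + 15.2² + 21.3² + 2·[7·7.6·0.09 + 7·15.2·0.09 + 7·21.3·0.27 + 7.6·15.2·0.35 + 7.6·21.3·0.19 + 15.2·21.3·0.51] = 791.49 + 581.856 = 1373.35.
With uncorrelated errors the cross-covariances are all true-score covariance, so they carry over unchanged; only the diagonal terms shrink to ρᵢσᵢ².
True-score variance = [7²·0.82 + 7.6²·0.79 + 15.2²·0.69 + 21.3²·0.82] + 581.856 = 617.254 + 581.856 = 1199.11.
Reliability = 1199.11 / 1373.35 = 0.873.

0.873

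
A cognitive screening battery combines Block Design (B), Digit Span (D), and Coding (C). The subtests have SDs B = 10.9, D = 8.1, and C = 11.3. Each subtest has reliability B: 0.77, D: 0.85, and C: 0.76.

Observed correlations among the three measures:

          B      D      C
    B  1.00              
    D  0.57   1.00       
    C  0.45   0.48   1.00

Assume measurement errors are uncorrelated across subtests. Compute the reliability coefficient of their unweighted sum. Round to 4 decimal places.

Var(B+D+C) = 10.9² + 8.1² + 11.3² + 2·[10.9·8.1·0.57 + 10.9·11.3·0.45 + 8.1·11.3·0.48] = 312.11 + 299.372 = 611.482.
With uncorrelated errors the cross-covariances are all true-score covariance, so they carry over unchanged; only the diagonal terms shrink to ρᵢσᵢ².
True-score variance = [10.9²·0.77 + 8.1²·0.85 + 11.3²·0.76] + 299.372 = 244.297 + 299.372 = 543.669.
Reliability = 543.669 / 611.482 = 0.8891.

0.8891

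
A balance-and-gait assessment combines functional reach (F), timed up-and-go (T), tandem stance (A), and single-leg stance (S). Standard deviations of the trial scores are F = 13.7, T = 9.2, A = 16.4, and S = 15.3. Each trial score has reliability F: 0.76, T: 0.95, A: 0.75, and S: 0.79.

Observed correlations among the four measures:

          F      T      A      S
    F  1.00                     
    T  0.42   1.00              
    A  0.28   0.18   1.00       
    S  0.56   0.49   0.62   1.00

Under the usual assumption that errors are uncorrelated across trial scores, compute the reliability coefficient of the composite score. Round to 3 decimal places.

Var(F+T+A+S) = 13.7² + 9.2² + 16.4² + 15.3² + 2·[13.7·9.2·0.42 + 13.7·16.4·0.28 + 13.7·15.3·0.56 + 9.2·16.4·0.18 + 9.2·15.3·0.49 + 16.4·15.3·0.62] = 775.38 + 969.86 = 1745.24.
Because errors are independent across components, Cov(Tᵢ,Tⱼ) = Cov(Xᵢ,Xⱼ); the off-diagonal part of the true-score variance is the same as above.
True-score variance = [13.7²·0.76 + 9.2²·0.95 + 16.4²·0.75 + 15.3²·0.79] + 969.86 = 609.703 + 969.86 = 1579.56.
Reliability = 1579.56 / 1745.24 = 0.905.

0.905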